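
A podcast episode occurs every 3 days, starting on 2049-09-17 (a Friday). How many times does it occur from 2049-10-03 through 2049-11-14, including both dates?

Occurrences land 3·i days after 2049-09-17 for i = 0, 1, 2, …
2049-10-03 is 16 days after the start; 16 ÷ 3 = 5 remainder 1; since the remainder is 1, round up to i = 6. First occurrence in the window: #7 on 2049-10-05 (6×3 = 18 days in).
2049-11-14 is 58 days after the start; 58 ÷ 3 = 19 remainder 1. Last occurrence in the window: #20 on 2049-11-13.
Occurrences #7 through #20: 14 in total.

14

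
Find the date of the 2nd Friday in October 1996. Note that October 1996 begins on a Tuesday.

October 1996 begins on a Tuesday, so the first Friday is October 4 (3 days later).
The 2nd Friday is 1 weeks later: 4 + 7 = 11.

October 11, 1996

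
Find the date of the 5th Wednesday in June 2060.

30 June 2060

The first Wednesday of June 2060 is June 2.
The 5th Wednesday is 4 weeks later: 2 + 28 = 30.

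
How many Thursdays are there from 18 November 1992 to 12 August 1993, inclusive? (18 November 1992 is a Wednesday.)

18 November 1992 is a Wednesday; the first Thursday on or after it is 19 November 1992 (1 day later).
From 19 November 1992 to 12 August 1993: 11 + 31 + 31 + 28 + 31 + 30 + 31 + 30 + 31 + 12 = 266 days (rest of November, December, January, February, March, April, May, June, July, August).
266 ÷ 7 = 38 full weeks with remainder 0, so 38 more Thursdays after the first → 39.

39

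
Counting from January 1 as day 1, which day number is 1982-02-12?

43

Days in months before February: 31 = 31.
Plus 12 days into February → day 43.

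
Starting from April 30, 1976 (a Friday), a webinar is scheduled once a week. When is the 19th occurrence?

The 19th occurrence is 18 intervals after the first: 18 × 7 = 126 days after April 30, 1976.
April has 30 days — 0 days to the end of April leaves 126.
May has 31 days (95 left).
June has 30 days (65 left).
July has 31 days (34 left).
August has 31 days (3 left).
3 days into September → September 3, 1976.

September 3, 1976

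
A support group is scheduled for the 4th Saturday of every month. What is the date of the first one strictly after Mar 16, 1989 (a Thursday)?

Mar 1989 starts on a Wednesday; its first Saturday is the 4th, so the 4th Saturday is the 25th — Mar 25, 1989.
Mar 25, 1989 is after Mar 16, 1989, so that is the next one.

Mar 25, 1989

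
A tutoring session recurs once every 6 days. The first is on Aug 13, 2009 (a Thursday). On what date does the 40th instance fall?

The 40th occurrence is 39 intervals after the first: 39 × 6 = 234 days after Aug 13, 2009.
Aug has 31 days — 18 days to the end of Aug leaves 216.
Sep has 30 days (186 left).
Oct has 31 days (155 left).
Nov has 30 days (125 left).
Dec has 31 days (94 left).
Jan has 31 days (63 left).
Feb has 28 days (35 left).
Mar has 31 days (4 left).
4 days into Apr → Apr 4, 2010.

Apr 4, 2010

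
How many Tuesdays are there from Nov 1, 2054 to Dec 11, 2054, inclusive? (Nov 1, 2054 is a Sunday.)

6

Nov 1, 2054 is a Sunday; the first Tuesday on or after it is Nov 3, 2054 (2 days later).
From Nov 3, 2054 to Dec 11, 2054: 27 + 11 = 38 days (rest of Nov, Dec).
38 ÷ 7 = 5 full weeks with remainder 3, so 5 more Tuesdays after the first → 6.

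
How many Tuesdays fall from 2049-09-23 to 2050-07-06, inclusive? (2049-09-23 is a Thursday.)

2049-09-23 is a Thursday; the first Tuesday on or after it is 2049-09-28 (5 days later).
From 2049-09-28 to 2050-07-06: 2 + 31 + 30 + 31 + 31 + 28 + 31 + 30 + 31 + 30 + 6 = 281 days (rest of September, October, November, December, January, February, March, April, May, June, July).
281 ÷ 7 = 40 full weeks with remainder 1, so 40 more Tuesdays after the first → 41.

41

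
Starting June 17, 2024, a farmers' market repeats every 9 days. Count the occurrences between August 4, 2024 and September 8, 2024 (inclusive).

4

Occurrences land 9·i days after June 17, 2024 for i = 0, 1, 2, …
August 4, 2024 is 48 days after the start; 48 ÷ 9 = 5 remainder 3; since the remainder is 3, round up to i = 6. First occurrence in the window: #7 on August 10, 2024 (6×9 = 54 days in).
September 8, 2024 is 83 days after the start; 83 ÷ 9 = 9 remainder 2. Last occurrence in the window: #10 on September 6, 2024.
Occurrences #7 through #10: 4 in total.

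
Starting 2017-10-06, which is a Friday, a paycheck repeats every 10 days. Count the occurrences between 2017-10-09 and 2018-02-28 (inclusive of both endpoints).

14

Occurrences land 10·i days after 2017-10-06 for i = 0, 1, 2, …
2017-10-09 is 3 days after the start; 3 ÷ 10 = 0 remainder 3; since the remainder is 3, round up to i = 1. First occurrence in the window: #2 on 2017-10-16 (1×10 = 10 days in).
2018-02-28 is 145 days after the start; 145 ÷ 10 = 14 remainder 5. Last occurrence in the window: #15 on 2018-02-23.
Occurrences #2 through #15: 14 in total.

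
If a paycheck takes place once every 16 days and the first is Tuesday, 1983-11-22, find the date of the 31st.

1985-03-16

The 31st occurrence is 30 intervals after the first: 30 × 16 = 480 days after 1983-11-22.
November has 30 days — 8 days to the end of November leaves 472.
From end of November to end of 1983 is 31 days (441 left).
1984 has 366 days (75 left).
January has 31 days (44 left).
February has 28 days (16 left).
16 days into March → 1985-03-16.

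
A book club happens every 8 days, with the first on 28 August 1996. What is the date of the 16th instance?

The 16th occurrence is 15 intervals after the first: 15 × 8 = 120 days after 28 August 1996.
August has 31 days — 3 days to the end of August leaves 117.
September has 30 days (87 left).
October has 31 days (56 left).
November has 30 days (26 left).
26 days into December → 26 December 1996.

26 December 1996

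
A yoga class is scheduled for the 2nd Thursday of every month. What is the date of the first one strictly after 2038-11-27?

2038-12-09

November 2038 starts on a Monday; its first Thursday is the 4th, so the 2nd Thursday is the 11th — 2038-11-11.
That is not after 2038-11-27, so look at December 2038.
December 2038 starts on a Wednesday; its first Thursday is the 2nd, so the 2nd Thursday is the 9th — 2038-12-09.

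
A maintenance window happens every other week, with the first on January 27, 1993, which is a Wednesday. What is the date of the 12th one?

June 30, 1993

The 12th occurrence is 11 intervals after the first: 11 × 14 = 154 days after January 27, 1993.
January has 31 days — 4 days to the end of January leaves 150.
February has 28 days (122 left).
March has 31 days (91 left).
April has 30 days (61 left).
May has 31 days (30 left).
30 days into June → June 30, 1993.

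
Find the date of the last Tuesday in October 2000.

October 2000 begins on a Sunday, so the first Tuesday is October 3 (2 days later).
October 2000 has 31 days. Adding weeks: 3, 10, 17, 24, 31 — the last one ≤ 31 is the 31st.

31 October 2000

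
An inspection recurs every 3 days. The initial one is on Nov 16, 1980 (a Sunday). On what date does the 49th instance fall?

The 49th occurrence is 48 intervals after the first: 48 × 3 = 144 days after Nov 16, 1980.
Nov has 30 days — 14 days to the end of Nov leaves 130.
Dec has 31 days (99 left).
Jan has 31 days (68 left).
Feb has 28 days (40 left).
Mar has 31 days (9 left).
9 days into Apr → Apr 9, 1981.

Apr 9, 1981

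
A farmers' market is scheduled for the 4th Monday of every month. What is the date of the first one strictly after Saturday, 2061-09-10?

September 2061 starts on a Thursday; its first Monday is the 5th, so the 4th Monday is the 26th — 2061-09-26.
2061-09-26 is after 2061-09-10, so that is the next one.

2061-09-26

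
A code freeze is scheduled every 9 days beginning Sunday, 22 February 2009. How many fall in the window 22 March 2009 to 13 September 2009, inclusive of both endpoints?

Occurrences land 9·i days after 22 February 2009 for i = 0, 1, 2, …
22 March 2009 is 28 days after the start; 28 ÷ 9 = 3 remainder 1; since the remainder is 1, round up to i = 4. First occurrence in the window: #5 on 30 March 2009 (4×9 = 36 days in).
13 September 2009 is 203 days after the start; 203 ÷ 9 = 22 remainder 5. Last occurrence in the window: #23 on 8 September 2009.
Occurrences #5 through #23: 19 in total.

19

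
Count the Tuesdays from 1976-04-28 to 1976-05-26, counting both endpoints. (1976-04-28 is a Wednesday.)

4

1976-04-28 is a Wednesday; the first Tuesday on or after it is 1976-05-04 (6 days later).
From 1976-05-04 to 1976-05-26 is 26 − 4 = 22 days.
22 ÷ 7 = 3 full weeks with remainder 1, so 3 more Tuesdays after the first → 4.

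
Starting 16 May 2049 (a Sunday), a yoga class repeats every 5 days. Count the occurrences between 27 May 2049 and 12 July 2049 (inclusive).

Occurrences land 5·i days after 16 May 2049 for i = 0, 1, 2, …
27 May 2049 is 11 days after the start; 11 ÷ 5 = 2 remainder 1; since the remainder is 1, round up to i = 3. First occurrence in the window: #4 on 31 May 2049 (3×5 = 15 days in).
12 July 2049 is 57 days after the start; 57 ÷ 5 = 11 remainder 2. Last occurrence in the window: #12 on 10 July 2049.
Occurrences #4 through #12: 9 in total.

9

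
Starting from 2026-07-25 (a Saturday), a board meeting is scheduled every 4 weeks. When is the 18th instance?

The 18th occurrence is 17 intervals after the first: 17 × 28 = 476 days after 2026-07-25.
July has 31 days — 6 days to the end of July leaves 470.
From end of July to end of 2026 is 153 days (317 left).
January has 31 days (286 left).
February has 28 days (258 left).
March has 31 days (227 left).
April has 30 days (197 left).
May has 31 days (166 left).
June has 30 days (136 left).
July has 31 days (105 left).
August has 31 days (74 left).
September has 30 days (44 left).
October has 31 days (13 left).
13 days into November → 2027-11-13.

2027-11-13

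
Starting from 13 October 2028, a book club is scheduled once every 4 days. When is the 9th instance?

The 9th occurrence is 8 intervals after the first: 8 × 4 = 32 days after 13 October 2028.
October has 31 days — 18 days to the end of October leaves 14.
14 days into November → 14 November 2028.

14 November 2028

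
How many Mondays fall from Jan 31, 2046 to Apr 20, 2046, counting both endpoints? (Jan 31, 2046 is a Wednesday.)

Jan 31, 2046 is a Wednesday; the first Monday on or after it is Feb 5, 2046 (5 days later).
From Feb 5, 2046 to Apr 20, 2046: 23 + 31 + 20 = 74 days (rest of Feb, Mar, Apr).
74 ÷ 7 = 10 full weeks with remainder 4, so 10 more Mondays after the first → 11.

11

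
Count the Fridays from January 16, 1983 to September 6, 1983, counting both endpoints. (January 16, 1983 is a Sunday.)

January 16, 1983 is a Sunday; the first Friday on or after it is January 21, 1983 (5 days later).
From January 21, 1983 to September 6, 1983: 10 + 28 + 31 + 30 + 31 + 30 + 31 + 31 + 6 = 228 days (rest of January, February, March, April, May, June, July, August, September).
228 ÷ 7 = 32 full weeks with remainder 4, so 32 more Fridays after the first → 33.

33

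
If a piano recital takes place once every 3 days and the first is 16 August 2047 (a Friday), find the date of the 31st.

14 November 2047

The 31st occurrence is 30 intervals after the first: 30 × 3 = 90 days after 16 August 2047.
August has 31 days — 15 days to the end of August leaves 75.
September has 30 days (45 left).
October has 31 days (14 left).
14 days into November → 14 November 2047.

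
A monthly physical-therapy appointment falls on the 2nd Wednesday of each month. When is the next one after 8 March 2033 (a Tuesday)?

March 2033 starts on a Tuesday; its first Wednesday is the 2nd, so the 2nd Wednesday is the 9th — 9 March 2033.
9 March 2033 is after 8 March 2033, so that is the next one.

9 March 2033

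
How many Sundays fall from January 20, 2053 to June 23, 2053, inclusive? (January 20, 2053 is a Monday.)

22

January 20, 2053 is a Monday; the first Sunday on or after it is January 26, 2053 (6 days later).
From January 26, 2053 to June 23, 2053: 5 + 28 + 31 + 30 + 31 + 23 = 148 days (rest of January, February, March, April, May, June).
148 ÷ 7 = 21 full weeks with remainder 1, so 21 more Sundays after the first → 22.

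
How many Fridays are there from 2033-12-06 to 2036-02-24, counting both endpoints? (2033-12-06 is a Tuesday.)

2033-12-06 is a Tuesday; the first Friday on or after it is 2033-12-09 (3 days later).
From 2033-12-09 to 2036-02-24: 22 + 365 + 365 + 55 = 807 days (rest of 2033, 2034, 2035, to 2036-02-24 in 2036).
807 ÷ 7 = 115 full weeks with remainder 2, so 115 more Fridays after the first → 116.

116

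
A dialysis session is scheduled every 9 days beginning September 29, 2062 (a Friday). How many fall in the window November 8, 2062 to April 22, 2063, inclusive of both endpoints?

18

Occurrences land 9·i days after September 29, 2062 for i = 0, 1, 2, …
November 8, 2062 is 40 days after the start; 40 ÷ 9 = 4 remainder 4; since the remainder is 4, round up to i = 5. First occurrence in the window: #6 on November 13, 2062 (5×9 = 45 days in).
April 22, 2063 is 205 days after the start; 205 ÷ 9 = 22 remainder 7. Last occurrence in the window: #23 on April 15, 2063.
Occurrences #6 through #23: 18 in total.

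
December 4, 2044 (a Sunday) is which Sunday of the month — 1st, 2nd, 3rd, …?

1st

Day 4 falls in week ⌈4/7⌉ of the month.
Days 1–7 hold the 1st Sunday, 8–14 the 2nd, 15–21 the 3rd, 22–28 the 4th, 29–31 the 5th.
4 is in the range for the 1st.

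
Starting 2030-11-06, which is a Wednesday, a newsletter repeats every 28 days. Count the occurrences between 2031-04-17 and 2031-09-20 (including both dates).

6

Occurrences land 28·i days after 2030-11-06 for i = 0, 1, 2, …
2031-04-17 is 162 days after the start; 162 ÷ 28 = 5 remainder 22; since the remainder is 22, round up to i = 6. First occurrence in the window: #7 on 2031-04-23 (6×28 = 168 days in).
2031-09-20 is 318 days after the start; 318 ÷ 28 = 11 remainder 10. Last occurrence in the window: #12 on 2031-09-10.
Occurrences #7 through #12: 6 in total.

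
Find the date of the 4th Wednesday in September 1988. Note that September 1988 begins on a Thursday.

September 1988 begins on a Thursday, so the first Wednesday is September 7 (6 days later).
The 4th Wednesday is 3 weeks later: 7 + 21 = 28.

1988-09-28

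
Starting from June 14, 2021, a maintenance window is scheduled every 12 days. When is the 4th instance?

July 20, 2021

The 4th occurrence is 3 intervals after the first: 3 × 12 = 36 days after June 14, 2021.
June has 30 days — 16 days to the end of June leaves 20.
20 days into July → July 20, 2021.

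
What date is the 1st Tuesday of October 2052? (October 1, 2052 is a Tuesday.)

October 1, 2052

October 2052 begins on a Tuesday, so the first Tuesday is October 1.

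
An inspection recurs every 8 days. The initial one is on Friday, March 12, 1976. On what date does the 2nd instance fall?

March 20, 1976

The 2nd occurrence is 1 interval after the first: 1 × 8 = 8 days after March 12, 1976.
8 days later is March 20, 1976.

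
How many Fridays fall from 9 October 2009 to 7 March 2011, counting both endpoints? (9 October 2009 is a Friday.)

9 October 2009 is a Friday; the first Friday on or after it is 9 October 2009.
From 9 October 2009 to 7 March 2011: 83 + 365 + 66 = 514 days (rest of 2009, 2010, to 7 March 2011 in 2011).
514 ÷ 7 = 73 full weeks with remainder 3, so 73 more Fridays after the first → 74.

74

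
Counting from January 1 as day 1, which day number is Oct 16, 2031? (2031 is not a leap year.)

289

Days in months before Oct: 31 + 28 + 31 + 30 + 31 + 30 + 31 + 31 + 30 = 273.
Plus 16 days into Oct → day 289.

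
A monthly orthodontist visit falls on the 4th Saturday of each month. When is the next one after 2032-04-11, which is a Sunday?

2032-04-24

April 2032 starts on a Thursday; its first Saturday is the 3rd, so the 4th Saturday is the 24th — 2032-04-24.
2032-04-24 is after 2032-04-11, so that is the next one.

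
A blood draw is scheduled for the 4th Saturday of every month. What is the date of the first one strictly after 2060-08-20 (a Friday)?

August 2060 starts on a Sunday; its first Saturday is the 7th, so the 4th Saturday is the 28th — 2060-08-28.
2060-08-28 is after 2060-08-20, so that is the next one.

2060-08-28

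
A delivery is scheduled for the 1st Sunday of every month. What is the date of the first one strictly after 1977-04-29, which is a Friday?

April 1977 starts on a Friday, so its 1st Sunday is 1977-04-03 (2 days in).
That is not after 1977-04-29, so look at May 1977.
May 1977 starts on a Sunday, so its 1st Sunday is 1977-05-01.

1977-05-01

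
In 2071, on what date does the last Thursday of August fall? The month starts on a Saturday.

2071-08-27

August 2071 begins on a Saturday, so the first Thursday is August 6 (5 days later).
August 2071 has 31 days. Adding weeks: 6, 13, 20, 27 — the last one ≤ 31 is the 27th.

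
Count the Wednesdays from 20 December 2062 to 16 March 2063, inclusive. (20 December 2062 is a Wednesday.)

20 December 2062 is a Wednesday; the first Wednesday on or after it is 20 December 2062.
From 20 December 2062 to 16 March 2063: 11 + 31 + 28 + 16 = 86 days (rest of December, January, February, March).
86 ÷ 7 = 12 full weeks with remainder 2, so 12 more Wednesdays after the first → 13.

13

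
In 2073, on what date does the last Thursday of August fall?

The first Thursday of August 2073 is August 3.
August 2073 has 31 days. Adding weeks: 3, 10, 17, 24, 31 — the last one ≤ 31 is the 31st.

2073-08-31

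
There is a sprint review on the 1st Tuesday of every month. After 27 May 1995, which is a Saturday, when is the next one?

May 1995 starts on a Monday, so its 1st Tuesday is 2 May 1995 (1 day in).
That is not after 27 May 1995, so look at June 1995.
June 1995 starts on a Thursday, so its 1st Tuesday is 6 June 1995 (5 days in).

6 June 1995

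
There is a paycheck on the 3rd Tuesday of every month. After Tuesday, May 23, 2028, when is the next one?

June 20, 2028

May 2028 starts on a Monday; its first Tuesday is the 2nd, so the 3rd Tuesday is the 16th — May 16, 2028.
That is not after May 23, 2028, so look at June 2028.
June 2028 starts on a Thursday; its first Tuesday is the 6th, so the 3rd Tuesday is the 20th — June 20, 2028.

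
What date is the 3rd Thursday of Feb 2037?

Feb 2037 begins on a Sunday, so the first Thursday is Feb 5 (4 days later).
The 3rd Thursday is 2 weeks later: 5 + 14 = 19.

Feb 19, 2037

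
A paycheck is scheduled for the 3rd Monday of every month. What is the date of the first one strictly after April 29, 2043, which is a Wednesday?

April 2043 starts on a Wednesday; its first Monday is the 6th, so the 3rd Monday is the 20th — April 20, 2043.
That is not after April 29, 2043, so look at May 2043.
May 2043 starts on a Friday; its first Monday is the 4th, so the 3rd Monday is the 18th — May 18, 2043.

May 18, 2043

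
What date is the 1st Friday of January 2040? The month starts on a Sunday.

2040-01-06

January 2040 begins on a Sunday, so the first Friday is January 6 (5 days later).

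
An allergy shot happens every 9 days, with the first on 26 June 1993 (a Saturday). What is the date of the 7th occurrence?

19 August 1993

The 7th occurrence is 6 intervals after the first: 6 × 9 = 54 days after 26 June 1993.
June has 30 days — 4 days to the end of June leaves 50.
July has 31 days (19 left).
19 days into August → 19 August 1993.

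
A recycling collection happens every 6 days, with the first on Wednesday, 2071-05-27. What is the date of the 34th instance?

2071-12-11

The 34th occurrence is 33 intervals after the first: 33 × 6 = 198 days after 2071-05-27.
May has 31 days — 4 days to the end of May leaves 194.
June has 30 days (164 left).
July has 31 days (133 left).
August has 31 days (102 left).
September has 30 days (72 left).
October has 31 days (41 left).
November has 30 days (11 left).
11 days into December → 2071-12-11.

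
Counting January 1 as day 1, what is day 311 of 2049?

January has 31 days (311 − 31 = 280 remain).
February has 28 days (280 − 28 = 252 remain).
March has 31 days (252 − 31 = 221 remain).
April has 30 days (221 − 30 = 191 remain).
May has 31 days (191 − 31 = 160 remain).
June has 30 days (160 − 30 = 130 remain).
July has 31 days (130 − 31 = 99 remain).
August has 31 days (99 − 31 = 68 remain).
September has 30 days (68 − 30 = 38 remain).
October has 31 days (38 − 31 = 7 remain).
7 into November → November 7.

7 November 2049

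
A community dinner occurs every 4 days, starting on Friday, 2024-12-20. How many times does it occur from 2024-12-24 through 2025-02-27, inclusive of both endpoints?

Occurrences land 4·i days after 2024-12-20 for i = 0, 1, 2, …
2024-12-24 is 4 days after the start; 4 ÷ 4 = 1 remainder 0. First occurrence in the window: #2 on 2024-12-24 (1×4 = 4 days in).
2025-02-27 is 69 days after the start; 69 ÷ 4 = 17 remainder 1. Last occurrence in the window: #18 on 2025-02-26.
Occurrences #2 through #18: 17 in total.

17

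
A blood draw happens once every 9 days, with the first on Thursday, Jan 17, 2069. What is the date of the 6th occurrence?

The 6th occurrence is 5 intervals after the first: 5 × 9 = 45 days after Jan 17, 2069.
Jan has 31 days — 14 days to the end of Jan leaves 31.
Feb has 28 days (3 left).
3 days into Mar → Mar 3, 2069.

Mar 3, 2069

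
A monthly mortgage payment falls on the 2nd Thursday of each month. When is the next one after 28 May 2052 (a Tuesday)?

May 2052 starts on a Wednesday; its first Thursday is the 2nd, so the 2nd Thursday is the 9th — 9 May 2052.
That is not after 28 May 2052, so look at June 2052.
June 2052 starts on a Saturday; its first Thursday is the 6th, so the 2nd Thursday is the 13th — 13 June 2052.

13 June 2052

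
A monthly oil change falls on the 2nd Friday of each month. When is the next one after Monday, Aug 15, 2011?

Sep 9, 2011

Aug 2011 starts on a Monday; its first Friday is the 5th, so the 2nd Friday is the 12th — Aug 12, 2011.
That is not after Aug 15, 2011, so look at Sep 2011.
Sep 2011 starts on a Thursday; its first Friday is the 2nd, so the 2nd Friday is the 9th — Sep 9, 2011.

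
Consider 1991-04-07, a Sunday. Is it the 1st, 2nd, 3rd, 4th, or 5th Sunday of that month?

Day 7 falls in week ⌈7/7⌉ of the month.
Days 1–7 hold the 1st Sunday, 8–14 the 2nd, 15–21 the 3rd, 22–28 the 4th, 29–31 the 5th.
7 is in the range for the 1st.

1st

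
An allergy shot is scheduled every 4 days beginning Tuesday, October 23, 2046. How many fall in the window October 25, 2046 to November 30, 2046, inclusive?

Occurrences land 4·i days after October 23, 2046 for i = 0, 1, 2, …
October 25, 2046 is 2 days after the start; 2 ÷ 4 = 0 remainder 2; since the remainder is 2, round up to i = 1. First occurrence in the window: #2 on October 27, 2046 (1×4 = 4 days in).
November 30, 2046 is 38 days after the start; 38 ÷ 4 = 9 remainder 2. Last occurrence in the window: #10 on November 28, 2046.
Occurrences #2 through #10: 9 in total.

9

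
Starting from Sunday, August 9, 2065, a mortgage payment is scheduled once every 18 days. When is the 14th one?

The 14th occurrence is 13 intervals after the first: 13 × 18 = 234 days after August 9, 2065.
August has 31 days — 22 days to the end of August leaves 212.
September has 30 days (182 left).
October has 31 days (151 left).
November has 30 days (121 left).
December has 31 days (90 left).
January has 31 days (59 left).
February has 28 days (31 left).
31 days into March → March 31, 2066.

March 31, 2066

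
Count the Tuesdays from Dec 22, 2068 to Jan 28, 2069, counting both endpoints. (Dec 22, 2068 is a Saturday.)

5

Dec 22, 2068 is a Saturday; the first Tuesday on or after it is Dec 25, 2068 (3 days later).
From Dec 25, 2068 to Jan 28, 2069: 6 + 28 = 34 days (rest of Dec, Jan).
34 ÷ 7 = 4 full weeks with remainder 6, so 4 more Tuesdays after the first → 5.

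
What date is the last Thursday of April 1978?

The first Thursday of April 1978 is April 6.
April 1978 has 30 days. Adding weeks: 6, 13, 20, 27 — the last one ≤ 30 is the 27th.

April 27, 1978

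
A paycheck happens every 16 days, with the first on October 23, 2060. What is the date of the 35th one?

The 35th occurrence is 34 intervals after the first: 34 × 16 = 544 days after October 23, 2060.
October has 31 days — 8 days to the end of October leaves 536.
From end of October to end of 2060 is 61 days (475 left).
2061 has 365 days (110 left).
January has 31 days (79 left).
February has 28 days (51 left).
March has 31 days (20 left).
20 days into April → April 20, 2062.

April 20, 2062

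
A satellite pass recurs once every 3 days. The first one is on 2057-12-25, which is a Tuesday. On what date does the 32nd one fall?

The 32nd occurrence is 31 intervals after the first: 31 × 3 = 93 days after 2057-12-25.
December has 31 days — 6 days to the end of December leaves 87.
January has 31 days (56 left).
February has 28 days (28 left).
28 days into March → 2058-03-28.

2058-03-28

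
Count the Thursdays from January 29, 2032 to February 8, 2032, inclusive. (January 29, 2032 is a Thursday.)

January 29, 2032 is a Thursday; the first Thursday on or after it is January 29, 2032.
From January 29, 2032 to February 8, 2032: 2 + 8 = 10 days (rest of January, February).
10 ÷ 7 = 1 full weeks with remainder 3, so 1 more Thursdays after the first → 2.

2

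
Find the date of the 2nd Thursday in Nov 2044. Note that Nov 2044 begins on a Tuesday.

Nov 2044 begins on a Tuesday, so the first Thursday is Nov 3 (2 days later).
The 2nd Thursday is 1 weeks later: 3 + 7 = 10.

Nov 10, 2044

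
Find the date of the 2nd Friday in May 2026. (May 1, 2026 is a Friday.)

May 8, 2026

May 2026 begins on a Friday, so the first Friday is May 1.
The 2nd Friday is 1 weeks later: 1 + 7 = 8.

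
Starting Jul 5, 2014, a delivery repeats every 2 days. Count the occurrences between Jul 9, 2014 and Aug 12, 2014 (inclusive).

Occurrences land 2·i days after Jul 5, 2014 for i = 0, 1, 2, …
Jul 9, 2014 is 4 days after the start; 4 ÷ 2 = 2 remainder 0. First occurrence in the window: #3 on Jul 9, 2014 (2×2 = 4 days in).
Aug 12, 2014 is 38 days after the start; 38 ÷ 2 = 19 remainder 0. Last occurrence in the window: #20 on Aug 12, 2014.
Occurrences #3 through #20: 18 in total.

18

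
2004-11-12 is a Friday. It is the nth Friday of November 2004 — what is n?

Day 12 falls in week ⌈12/7⌉ of the month.
Days 1–7 hold the 1st Friday, 8–14 the 2nd, 15–21 the 3rd, 22–28 the 4th, 29–31 the 5th.
12 is in the range for the 2nd.

2nd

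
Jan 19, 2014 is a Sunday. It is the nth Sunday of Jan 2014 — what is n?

3rd

Day 19 falls in week ⌈19/7⌉ of the month.
Days 1–7 hold the 1st Sunday, 8–14 the 2nd, 15–21 the 3rd, 22–28 the 4th, 29–31 the 5th.
19 is in the range for the 3rd.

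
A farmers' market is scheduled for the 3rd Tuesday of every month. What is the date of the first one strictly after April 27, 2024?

April 2024 starts on a Monday; its first Tuesday is the 2nd, so the 3rd Tuesday is the 16th — April 16, 2024.
That is not after April 27, 2024, so look at May 2024.
May 2024 starts on a Wednesday; its first Tuesday is the 7th, so the 3rd Tuesday is the 21st — May 21, 2024.

May 21, 2024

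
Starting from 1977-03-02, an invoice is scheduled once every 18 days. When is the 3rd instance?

1977-04-07

The 3rd occurrence is 2 intervals after the first: 2 × 18 = 36 days after 1977-03-02.
March has 31 days — 29 days to the end of March leaves 7.
7 days into April → 1977-04-07.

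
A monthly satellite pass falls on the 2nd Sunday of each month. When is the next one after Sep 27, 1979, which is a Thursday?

Sep 1979 starts on a Saturday; its first Sunday is the 2nd, so the 2nd Sunday is the 9th — Sep 9, 1979.
That is not after Sep 27, 1979, so look at Oct 1979.
Oct 1979 starts on a Monday; its first Sunday is the 7th, so the 2nd Sunday is the 14th — Oct 14, 1979.

Oct 14, 1979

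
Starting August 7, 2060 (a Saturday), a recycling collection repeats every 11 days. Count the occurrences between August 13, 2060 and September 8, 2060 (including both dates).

2

Occurrences land 11·i days after August 7, 2060 for i = 0, 1, 2, …
August 13, 2060 is 6 days after the start; 6 ÷ 11 = 0 remainder 6; since the remainder is 6, round up to i = 1. First occurrence in the window: #2 on August 18, 2060 (1×11 = 11 days in).
September 8, 2060 is 32 days after the start; 32 ÷ 11 = 2 remainder 10. Last occurrence in the window: #3 on August 29, 2060.
Occurrences #2 through #3: 2 in total.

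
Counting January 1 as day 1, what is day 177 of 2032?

25 June 2032

January has 31 days (177 − 31 = 146 remain).
February has 29 days (146 − 29 = 117 remain).
March has 31 days (117 − 31 = 86 remain).
April has 30 days (86 − 30 = 56 remain).
May has 31 days (56 − 31 = 25 remain).
25 into June → June 25.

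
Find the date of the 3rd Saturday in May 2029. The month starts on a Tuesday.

May 2029 begins on a Tuesday, so the first Saturday is May 5 (4 days later).
The 3rd Saturday is 2 weeks later: 5 + 14 = 19.

May 19, 2029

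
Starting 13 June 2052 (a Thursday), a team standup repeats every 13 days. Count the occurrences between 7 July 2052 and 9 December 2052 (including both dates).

12

Occurrences land 13·i days after 13 June 2052 for i = 0, 1, 2, …
7 July 2052 is 24 days after the start; 24 ÷ 13 = 1 remainder 11; since the remainder is 11, round up to i = 2. First occurrence in the window: #3 on 9 July 2052 (2×13 = 26 days in).
9 December 2052 is 179 days after the start; 179 ÷ 13 = 13 remainder 10. Last occurrence in the window: #14 on 29 November 2052.
Occurrences #3 through #14: 12 in total.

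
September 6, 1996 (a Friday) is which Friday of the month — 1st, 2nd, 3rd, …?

Day 6 falls in week ⌈6/7⌉ of the month.
Days 1–7 hold the 1st Friday, 8–14 the 2nd, 15–21 the 3rd, 22–28 the 4th, 29–31 the 5th.
6 is in the range for the 1st.

1st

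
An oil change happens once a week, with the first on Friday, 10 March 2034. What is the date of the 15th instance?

The 15th occurrence is 14 intervals after the first: 14 × 7 = 98 days after 10 March 2034.
March has 31 days — 21 days to the end of March leaves 77.
April has 30 days (47 left).
May has 31 days (16 left).
16 days into June → 16 June 2034.

16 June 2034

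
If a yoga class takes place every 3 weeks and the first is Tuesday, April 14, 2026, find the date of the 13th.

December 22, 2026

The 13th occurrence is 12 intervals after the first: 12 × 21 = 252 days after April 14, 2026.
April has 30 days — 16 days to the end of April leaves 236.
May has 31 days (205 left).
June has 30 days (175 left).
July has 31 days (144 left).
August has 31 days (113 left).
September has 30 days (83 left).
October has 31 days (52 left).
November has 30 days (22 left).
22 days into December → December 22, 2026.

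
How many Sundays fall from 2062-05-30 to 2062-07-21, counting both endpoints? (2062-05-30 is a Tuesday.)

7

2062-05-30 is a Tuesday; the first Sunday on or after it is 2062-06-04 (5 days later).
From 2062-06-04 to 2062-07-21: 26 + 21 = 47 days (rest of June, July).
47 ÷ 7 = 6 full weeks with remainder 5, so 6 more Sundays after the first → 7.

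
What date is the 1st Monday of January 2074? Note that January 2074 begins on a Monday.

January 2074 begins on a Monday, so the first Monday is January 1.

1 January 2074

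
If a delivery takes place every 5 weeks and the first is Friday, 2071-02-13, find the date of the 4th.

2071-05-29

The 4th occurrence is 3 intervals after the first: 3 × 35 = 105 days after 2071-02-13.
February has 28 days — 15 days to the end of February leaves 90.
March has 31 days (59 left).
April has 30 days (29 left).
29 days into May → 2071-05-29.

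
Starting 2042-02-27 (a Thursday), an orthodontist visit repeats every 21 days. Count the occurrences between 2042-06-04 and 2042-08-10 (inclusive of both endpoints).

3

Occurrences land 21·i days after 2042-02-27 for i = 0, 1, 2, …
2042-06-04 is 97 days after the start; 97 ÷ 21 = 4 remainder 13; since the remainder is 13, round up to i = 5. First occurrence in the window: #6 on 2042-06-12 (5×21 = 105 days in).
2042-08-10 is 164 days after the start; 164 ÷ 21 = 7 remainder 17. Last occurrence in the window: #8 on 2042-07-24.
Occurrences #6 through #8: 3 in total.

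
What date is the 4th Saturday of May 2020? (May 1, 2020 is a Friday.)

May 2020 begins on a Friday, so the first Saturday is May 2 (1 day later).
The 4th Saturday is 3 weeks later: 2 + 21 = 23.

May 23, 2020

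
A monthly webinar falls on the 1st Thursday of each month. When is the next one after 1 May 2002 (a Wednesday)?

May 2002 starts on a Wednesday, so its 1st Thursday is 2 May 2002 (1 day in).
2 May 2002 is after 1 May 2002, so that is the next one.

2 May 2002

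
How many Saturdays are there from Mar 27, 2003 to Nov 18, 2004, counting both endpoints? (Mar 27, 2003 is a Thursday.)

Mar 27, 2003 is a Thursday; the first Saturday on or after it is Mar 29, 2003 (2 days later).
From Mar 29, 2003 to Nov 18, 2004: 277 + 323 = 600 days (rest of 2003, to Nov 18, 2004 in 2004).
600 ÷ 7 = 85 full weeks with remainder 5, so 85 more Saturdays after the first → 86.

86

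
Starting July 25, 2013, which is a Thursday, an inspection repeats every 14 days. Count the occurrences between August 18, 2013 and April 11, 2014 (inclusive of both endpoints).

17

Occurrences land 14·i days after July 25, 2013 for i = 0, 1, 2, …
August 18, 2013 is 24 days after the start; 24 ÷ 14 = 1 remainder 10; since the remainder is 10, round up to i = 2. First occurrence in the window: #3 on August 22, 2013 (2×14 = 28 days in).
April 11, 2014 is 260 days after the start; 260 ÷ 14 = 18 remainder 8. Last occurrence in the window: #19 on April 3, 2014.
Occurrences #3 through #19: 17 in total.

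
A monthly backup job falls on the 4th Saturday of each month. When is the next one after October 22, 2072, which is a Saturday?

October 2072 starts on a Saturday; its first Saturday is the 1st, so the 4th Saturday is the 22nd — October 22, 2072.
That is not after October 22, 2072, so look at November 2072.
November 2072 starts on a Tuesday; its first Saturday is the 5th, so the 4th Saturday is the 26th — November 26, 2072.

November 26, 2072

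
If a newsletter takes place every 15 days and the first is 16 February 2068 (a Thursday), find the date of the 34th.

25 June 2069

The 34th occurrence is 33 intervals after the first: 33 × 15 = 495 days after 16 February 2068.
February has 29 days — 13 days to the end of February leaves 482.
From end of February to end of 2068 is 306 days (176 left).
January has 31 days (145 left).
February has 28 days (117 left).
March has 31 days (86 left).
April has 30 days (56 left).
May has 31 days (25 left).
25 days into June → 25 June 2069.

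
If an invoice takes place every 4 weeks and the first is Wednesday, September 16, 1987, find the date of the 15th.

The 15th occurrence is 14 intervals after the first: 14 × 28 = 392 days after September 16, 1987.
September has 30 days — 14 days to the end of September leaves 378.
October has 31 days (347 left).
November has 30 days (317 left).
December has 31 days (286 left).
January has 31 days (255 left).
February has 29 days (226 left).
March has 31 days (195 left).
April has 30 days (165 left).
May has 31 days (134 left).
June has 30 days (104 left).
July has 31 days (73 left).
August has 31 days (42 left).
September has 30 days (12 left).
12 days into October → October 12, 1988.

October 12, 1988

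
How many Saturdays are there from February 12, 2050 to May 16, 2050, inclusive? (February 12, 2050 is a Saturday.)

14

February 12, 2050 is a Saturday; the first Saturday on or after it is February 12, 2050.
From February 12, 2050 to May 16, 2050: 16 + 31 + 30 + 16 = 93 days (rest of February, March, April, May).
93 ÷ 7 = 13 full weeks with remainder 2, so 13 more Saturdays after the first → 14.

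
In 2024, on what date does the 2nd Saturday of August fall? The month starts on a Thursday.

August 2024 begins on a Thursday, so the first Saturday is August 3 (2 days later).
The 2nd Saturday is 1 weeks later: 3 + 7 = 10.

2024-08-10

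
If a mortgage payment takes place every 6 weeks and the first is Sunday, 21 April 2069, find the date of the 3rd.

The 3rd occurrence is 2 intervals after the first: 2 × 42 = 84 days after 21 April 2069.
April has 30 days — 9 days to the end of April leaves 75.
May has 31 days (44 left).
June has 30 days (14 left).
14 days into July → 14 July 2069.

14 July 2069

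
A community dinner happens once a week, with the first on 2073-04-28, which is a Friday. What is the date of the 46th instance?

2074-03-09

The 46th occurrence is 45 intervals after the first: 45 × 7 = 315 days after 2073-04-28.
April has 30 days — 2 days to the end of April leaves 313.
May has 31 days (282 left).
June has 30 days (252 left).
July has 31 days (221 left).
August has 31 days (190 left).
September has 30 days (160 left).
October has 31 days (129 left).
November has 30 days (99 left).
December has 31 days (68 left).
January has 31 days (37 left).
February has 28 days (9 left).
9 days into March → 2074-03-09.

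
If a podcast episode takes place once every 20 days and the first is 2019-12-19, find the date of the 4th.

2020-02-17

The 4th occurrence is 3 intervals after the first: 3 × 20 = 60 days after 2019-12-19.
December has 31 days — 12 days to the end of December leaves 48.
January has 31 days (17 left).
17 days into February → 2020-02-17.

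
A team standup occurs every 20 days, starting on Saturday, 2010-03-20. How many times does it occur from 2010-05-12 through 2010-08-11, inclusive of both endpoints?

5

Occurrences land 20·i days after 2010-03-20 for i = 0, 1, 2, …
2010-05-12 is 53 days after the start; 53 ÷ 20 = 2 remainder 13; since the remainder is 13, round up to i = 3. First occurrence in the window: #4 on 2010-05-19 (3×20 = 60 days in).
2010-08-11 is 144 days after the start; 144 ÷ 20 = 7 remainder 4. Last occurrence in the window: #8 on 2010-08-07.
Occurrences #4 through #8: 5 in total.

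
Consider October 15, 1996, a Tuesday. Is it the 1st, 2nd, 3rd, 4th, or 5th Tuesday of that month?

3rd

Day 15 falls in week ⌈15/7⌉ of the month.
Days 1–7 hold the 1st Tuesday, 8–14 the 2nd, 15–21 the 3rd, 22–28 the 4th, 29–31 the 5th.
15 is in the range for the 3rd.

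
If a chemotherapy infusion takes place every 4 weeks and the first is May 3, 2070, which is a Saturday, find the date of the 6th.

The 6th occurrence is 5 intervals after the first: 5 × 28 = 140 days after May 3, 2070.
May has 31 days — 28 days to the end of May leaves 112.
Jun has 30 days (82 left).
Jul has 31 days (51 left).
Aug has 31 days (20 left).
20 days into Sep → Sep 20, 2070.

Sep 20, 2070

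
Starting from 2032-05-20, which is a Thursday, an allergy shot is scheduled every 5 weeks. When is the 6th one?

The 6th occurrence is 5 intervals after the first: 5 × 35 = 175 days after 2032-05-20.
May has 31 days — 11 days to the end of May leaves 164.
June has 30 days (134 left).
July has 31 days (103 left).
August has 31 days (72 left).
September has 30 days (42 left).
October has 31 days (11 left).
11 days into November → 2032-11-11.

2032-11-11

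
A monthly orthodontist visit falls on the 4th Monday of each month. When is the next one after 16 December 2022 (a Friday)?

26 December 2022

December 2022 starts on a Thursday; its first Monday is the 5th, so the 4th Monday is the 26th — 26 December 2022.
26 December 2022 is after 16 December 2022, so that is the next one.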